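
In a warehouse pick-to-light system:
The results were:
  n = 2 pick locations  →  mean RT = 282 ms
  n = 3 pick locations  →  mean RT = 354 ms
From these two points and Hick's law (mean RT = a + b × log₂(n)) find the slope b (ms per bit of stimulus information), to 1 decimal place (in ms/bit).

123.1 ms/bit

The slope on a log₂ axis is (354 − 282) / (1.5850 − 1) = 123.085 ms/bit.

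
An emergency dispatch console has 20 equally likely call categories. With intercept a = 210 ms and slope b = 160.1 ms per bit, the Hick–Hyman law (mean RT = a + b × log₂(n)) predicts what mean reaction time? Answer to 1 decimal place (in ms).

901.9 ms

log₂(20) = 4.3219 bits, so RT = 210 + 160.1 × 4.3219 ≈ 901.941 ms.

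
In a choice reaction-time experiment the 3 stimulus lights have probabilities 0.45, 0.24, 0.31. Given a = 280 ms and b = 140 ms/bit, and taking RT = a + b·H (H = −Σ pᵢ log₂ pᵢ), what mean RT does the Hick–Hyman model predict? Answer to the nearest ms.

495 ms

H = 0.45·log₂(1/0.45) + 0.24·log₂(1/0.24) + 0.31·log₂(1/0.31) = 1.5363 bits.
RT = 280 + 140 × 1.5363 = 495.09 ms.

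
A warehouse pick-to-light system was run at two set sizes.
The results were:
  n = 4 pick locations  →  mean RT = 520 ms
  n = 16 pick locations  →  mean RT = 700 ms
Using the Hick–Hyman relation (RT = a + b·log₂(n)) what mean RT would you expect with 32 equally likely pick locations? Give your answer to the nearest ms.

790 ms

Solve the two-equation system in a and b:
  b = (700 − 520) / (log₂ 16 − log₂ 4) = 180 / (4 − 2) = 90 ms/bit
  a = 520 − 90 × 2 = 340 ms
Then RT(32) = 340 + 90 × log₂ 32 = 340 + 90 × 5 ≈ 790.000 ms.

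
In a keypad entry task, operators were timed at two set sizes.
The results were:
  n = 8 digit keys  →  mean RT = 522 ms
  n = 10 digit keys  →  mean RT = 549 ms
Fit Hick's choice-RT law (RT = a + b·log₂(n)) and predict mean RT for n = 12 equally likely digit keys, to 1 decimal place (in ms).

With log₂ n on the abscissa the relation is linear; from the two conditions:
  b = (549 − 522) / (log₂ 10 − log₂ 8) = 27 / (3.3219 − 3) = 83.870 ms/bit
  a = 522 − 83.870 × 3 = 270.391 ms
Then RT(12) = 270.391 + 83.870 × log₂ 12 = 270.391 + 83.870 × 3.5850 ≈ 571.061 ms.

571.1 ms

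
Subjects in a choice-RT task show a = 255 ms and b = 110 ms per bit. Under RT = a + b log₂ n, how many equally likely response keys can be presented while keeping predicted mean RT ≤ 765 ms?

24

Information budget: (765 − 255)/110 = 4.6364 bits, so n ≤ 2^4.6364 = 24.871 → at most 24.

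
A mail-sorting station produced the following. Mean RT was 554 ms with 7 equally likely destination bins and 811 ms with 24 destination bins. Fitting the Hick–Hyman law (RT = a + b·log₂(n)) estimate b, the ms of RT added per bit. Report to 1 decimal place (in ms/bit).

144.6 ms/bit

Slope: b = (811 − 554) / (log₂ 24 − log₂ 7) = 257/1.7776 = 144.576 ms/bit.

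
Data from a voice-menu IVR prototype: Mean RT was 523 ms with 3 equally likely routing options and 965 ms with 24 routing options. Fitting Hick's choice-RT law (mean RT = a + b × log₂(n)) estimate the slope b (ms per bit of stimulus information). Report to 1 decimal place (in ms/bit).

The slope on a log₂ axis is (965 − 523) / (4.5850 − 1.5850) = 147.333 ms/bit.

147.3 ms/bit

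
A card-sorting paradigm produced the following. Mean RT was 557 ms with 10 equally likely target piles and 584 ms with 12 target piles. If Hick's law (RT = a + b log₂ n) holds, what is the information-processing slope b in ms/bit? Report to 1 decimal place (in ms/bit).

Slope: b = (584 − 557) / (log₂ 12 − log₂ 10) = 27/0.2630 = 102.648 ms/bit.

102.6 ms/bit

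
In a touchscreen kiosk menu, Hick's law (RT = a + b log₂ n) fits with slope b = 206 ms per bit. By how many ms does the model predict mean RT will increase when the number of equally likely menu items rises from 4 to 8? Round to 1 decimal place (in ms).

206.0 ms

The intercept a cancels: ΔRT = b·(log₂ n₂ − log₂ n₁) = b·log₂(n₂/n₁).
log₂(8) − log₂(4) = log₂(8/4) = log₂(2) = 1.
ΔRT = 206 × 1.0000 = 206.000 ms.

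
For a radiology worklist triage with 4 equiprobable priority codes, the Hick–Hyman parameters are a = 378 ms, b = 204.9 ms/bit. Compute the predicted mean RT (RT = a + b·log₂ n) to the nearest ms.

788 ms

log₂(4) = 2 bits, so RT = 378 + 204.9 × 2 ≈ 787.800 ms.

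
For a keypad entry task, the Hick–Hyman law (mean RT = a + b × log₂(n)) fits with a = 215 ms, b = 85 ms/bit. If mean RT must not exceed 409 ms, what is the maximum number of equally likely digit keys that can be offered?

Information budget: (409 − 215)/85 = 2.2824 bits, so n ≤ 2^2.2824 = 4.865 → at most 4.

4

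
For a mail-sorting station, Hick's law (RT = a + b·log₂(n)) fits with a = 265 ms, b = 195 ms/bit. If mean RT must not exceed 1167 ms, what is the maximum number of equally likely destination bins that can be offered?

24

195·log₂ n ≤ 1167 − 265 = 902, giving log₂ n ≤ 4.6256 and n ≤ 24.686. The largest whole number is 24.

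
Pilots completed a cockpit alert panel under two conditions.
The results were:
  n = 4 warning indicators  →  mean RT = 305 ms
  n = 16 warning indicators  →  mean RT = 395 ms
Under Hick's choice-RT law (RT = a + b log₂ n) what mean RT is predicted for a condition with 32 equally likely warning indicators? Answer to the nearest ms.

Fit slope and intercept:
  b = (395 − 305) / (log₂ 16 − log₂ 4) = 90 / (4 − 2) = 45 ms/bit
  a = 305 − 45 × 2 = 215 ms
Then RT(32) = 215 + 45 × log₂ 32 = 215 + 45 × 5 ≈ 440.000 ms.

440 ms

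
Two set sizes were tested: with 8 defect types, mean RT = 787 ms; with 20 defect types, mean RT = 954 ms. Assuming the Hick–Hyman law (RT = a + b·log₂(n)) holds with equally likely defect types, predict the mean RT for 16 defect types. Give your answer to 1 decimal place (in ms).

With log₂ n on the abscissa the relation is linear; from the two conditions:
  b = (954 − 787) / (log₂ 20 − log₂ 8) = 167 / (4.3219 − 3) = 126.331 ms/bit
  a = 787 − 126.331 × 3 = 408.008 ms
Then RT(16) = 408.008 + 126.331 × log₂ 16 = 408.008 + 126.331 × 4 ≈ 913.331 ms.

913.3 ms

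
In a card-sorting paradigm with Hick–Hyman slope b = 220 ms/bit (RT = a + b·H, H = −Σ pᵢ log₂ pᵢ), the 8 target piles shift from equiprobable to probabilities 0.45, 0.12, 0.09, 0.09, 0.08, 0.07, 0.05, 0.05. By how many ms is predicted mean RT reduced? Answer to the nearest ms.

Equiprobable entropy H₀ = log₂ 8 = 3.0000 bits.
Skewed entropy H = −Σ pᵢ log₂ pᵢ = 2.5030 bits.
ΔRT = b·(H₀ − H) = 220 × 0.4970 = 109.33 ms.

109 ms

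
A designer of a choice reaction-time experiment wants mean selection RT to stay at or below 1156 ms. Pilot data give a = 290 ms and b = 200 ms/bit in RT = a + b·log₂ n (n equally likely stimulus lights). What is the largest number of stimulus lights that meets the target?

20

200·log₂ n ≤ 1156 − 290 = 866, giving log₂ n ≤ 4.3300 and n ≤ 20.112. The largest whole number is 20.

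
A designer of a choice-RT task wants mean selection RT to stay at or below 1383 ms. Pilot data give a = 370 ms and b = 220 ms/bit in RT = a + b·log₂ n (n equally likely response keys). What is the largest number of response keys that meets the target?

24

Set 370 + 220·log₂ n ≤ 1383 → log₂ n ≤ (1383 − 370)/220 = 4.6045.
So n ≤ 2^4.6045 = 24.328; the largest integer n is 24.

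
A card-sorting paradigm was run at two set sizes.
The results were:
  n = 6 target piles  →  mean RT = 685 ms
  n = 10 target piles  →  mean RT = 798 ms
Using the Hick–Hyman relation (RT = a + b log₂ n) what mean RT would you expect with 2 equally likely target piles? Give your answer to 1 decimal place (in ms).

Fit slope and intercept:
  b = (798 − 685) / (log₂ 10 − log₂ 6) = 113 / (3.3219 − 2.5850) = 153.331 ms/bit
  a = 685 − 153.331 × 2.5850 = 288.644 ms
Then RT(2) = 288.644 + 153.331 × log₂ 2 = 288.644 + 153.331 × 1 ≈ 441.975 ms.

442.0 ms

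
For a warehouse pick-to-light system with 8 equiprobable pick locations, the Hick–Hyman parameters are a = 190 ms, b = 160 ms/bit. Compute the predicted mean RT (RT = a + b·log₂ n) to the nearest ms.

log₂(8) = 3 bits, so RT = 190 + 160 × 3 ≈ 670.000 ms.

670 ms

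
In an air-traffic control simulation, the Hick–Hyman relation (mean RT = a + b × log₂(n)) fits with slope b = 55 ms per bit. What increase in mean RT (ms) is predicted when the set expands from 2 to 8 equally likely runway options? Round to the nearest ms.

110 ms

ΔRT = (a + b log₂ n₂) − (a + b log₂ n₁) = b·(log₂ n₂ − log₂ n₁).
log₂(8) − log₂(2) = log₂(8/2) = log₂(4) = 2.
ΔRT = 55 × 2.0000 = 110.000 ms.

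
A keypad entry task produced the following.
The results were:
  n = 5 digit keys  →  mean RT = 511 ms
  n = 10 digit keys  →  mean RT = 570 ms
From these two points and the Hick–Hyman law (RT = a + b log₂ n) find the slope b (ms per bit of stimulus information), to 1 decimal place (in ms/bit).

Slope: b = (570 − 511) / (log₂ 10 − log₂ 5) = 59/1.0000 = 59.000 ms/bit.

59.0 ms/bit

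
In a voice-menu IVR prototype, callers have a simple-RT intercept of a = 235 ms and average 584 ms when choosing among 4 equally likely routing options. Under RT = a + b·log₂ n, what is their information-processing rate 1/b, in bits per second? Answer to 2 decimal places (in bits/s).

b = (584 − 235)/log₂ 4 = 349/2 = 174.500 ms per bit = 0.17450 s/bit; the reciprocal is 5.731 bits/s.

5.73 bits/s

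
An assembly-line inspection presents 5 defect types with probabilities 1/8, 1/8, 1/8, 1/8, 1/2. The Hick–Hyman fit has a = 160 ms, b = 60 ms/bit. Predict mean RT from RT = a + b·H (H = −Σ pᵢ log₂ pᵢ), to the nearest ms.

Each term −pᵢ log₂ pᵢ: 0.125·3 + 0.125·3 + 0.125·3 + 0.125·3 + 0.5·1; summed, H = 2.000 bits.
Mean RT = a + bH = 160 + 60·2.000 = 280.00 ms.

280 ms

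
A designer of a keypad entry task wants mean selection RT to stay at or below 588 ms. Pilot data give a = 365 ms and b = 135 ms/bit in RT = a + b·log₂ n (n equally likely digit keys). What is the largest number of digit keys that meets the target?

135·log₂ n ≤ 588 − 365 = 223, giving log₂ n ≤ 1.6519 and n ≤ 3.142. The largest whole number is 3.

3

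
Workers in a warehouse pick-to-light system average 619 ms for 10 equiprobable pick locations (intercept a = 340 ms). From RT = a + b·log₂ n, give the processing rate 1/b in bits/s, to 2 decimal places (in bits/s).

Choice component = 619 − 340 = 279 ms over log₂(10) = 3.3219 bits.
b = 279 / 3.3219 = 83.987 ms/bit, so 1/b = 11.907 bits/s.

11.91 bits/s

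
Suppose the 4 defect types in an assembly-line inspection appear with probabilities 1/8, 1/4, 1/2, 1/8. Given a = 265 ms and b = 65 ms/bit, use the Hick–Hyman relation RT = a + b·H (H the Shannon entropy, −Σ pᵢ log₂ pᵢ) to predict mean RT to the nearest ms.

379 ms

H = −Σ pᵢ log₂ pᵢ = 0.125·3 + 0.25·2 + 0.5·1 + 0.125·3 = 1.750 bits.
RT = 265 + 65 × 1.750 = 378.75 ms.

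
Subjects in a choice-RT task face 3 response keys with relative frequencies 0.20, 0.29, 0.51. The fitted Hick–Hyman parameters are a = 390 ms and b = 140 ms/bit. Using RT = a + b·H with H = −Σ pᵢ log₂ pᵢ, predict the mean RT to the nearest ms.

Entropy contributions −pᵢ log₂ pᵢ: 0.4644, 0.5179, 0.4954; sum H = 1.4777 bits.
RT = a + bH = 390 + 140·1.4777 = 596.88 ms.

597 ms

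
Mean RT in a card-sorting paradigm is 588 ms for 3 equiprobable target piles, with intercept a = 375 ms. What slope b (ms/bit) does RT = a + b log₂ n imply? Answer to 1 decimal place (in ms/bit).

134.4 ms/bit

3 alternatives carry log₂ 3 = 1.5850 bits; the choice cost is 588 − 375 = 213 ms, so b = 213/1.5850 = 134.388 ms/bit.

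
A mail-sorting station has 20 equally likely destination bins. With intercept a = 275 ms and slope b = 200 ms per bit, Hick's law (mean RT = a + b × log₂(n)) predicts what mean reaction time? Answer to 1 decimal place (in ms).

1139.4 ms

log₂(20) = 4.3219 bits, so RT = 275 + 200 × 4.3219 ≈ 1139.386 ms.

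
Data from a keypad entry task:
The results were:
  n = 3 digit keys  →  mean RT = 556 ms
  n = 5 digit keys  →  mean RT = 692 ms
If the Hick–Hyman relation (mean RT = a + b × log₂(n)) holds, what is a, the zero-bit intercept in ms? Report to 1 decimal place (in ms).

The slope on a log₂ axis is (692 − 556) / (2.3219 − 1.5850) = 184.541 ms/bit.
a = RT₁ − b·log₂ n₁ = 556 − 184.541 × 1.5850 = 263.510 ms.

263.5 ms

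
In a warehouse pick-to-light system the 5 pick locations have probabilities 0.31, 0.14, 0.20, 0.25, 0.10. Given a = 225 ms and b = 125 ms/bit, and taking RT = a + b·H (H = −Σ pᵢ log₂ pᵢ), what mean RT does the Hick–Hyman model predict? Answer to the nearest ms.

502 ms

Entropy contributions −pᵢ log₂ pᵢ: 0.5238, 0.3971, 0.4644, 0.5000, 0.3322; sum H = 2.2175 bits.
RT = a + bH = 225 + 125·2.2175 = 502.19 ms.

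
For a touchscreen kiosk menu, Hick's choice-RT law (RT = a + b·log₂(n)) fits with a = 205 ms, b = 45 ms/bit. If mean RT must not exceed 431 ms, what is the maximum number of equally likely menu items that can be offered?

32

45·log₂ n ≤ 431 − 205 = 226, giving log₂ n ≤ 5.0222 and n ≤ 32.497. The largest whole number is 32.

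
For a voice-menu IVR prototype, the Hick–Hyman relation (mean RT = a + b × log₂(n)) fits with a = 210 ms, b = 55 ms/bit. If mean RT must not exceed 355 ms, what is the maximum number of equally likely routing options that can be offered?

Set 210 + 55·log₂ n ≤ 355 → log₂ n ≤ (355 − 210)/55 = 2.6364.
So n ≤ 2^2.6364 = 6.218; the largest integer n is 6.

6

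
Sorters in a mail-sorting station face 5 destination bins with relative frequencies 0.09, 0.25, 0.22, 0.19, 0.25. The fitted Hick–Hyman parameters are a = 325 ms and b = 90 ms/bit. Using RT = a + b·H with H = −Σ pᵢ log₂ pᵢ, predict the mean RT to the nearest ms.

H = 0.09·log₂(1/0.09) + 0.25·log₂(1/0.25) + 0.22·log₂(1/0.22) + 0.19·log₂(1/0.19) + 0.25·log₂(1/0.25) = 2.2485 bits.
RT = 325 + 90 × 2.2485 = 527.36 ms.

527 ms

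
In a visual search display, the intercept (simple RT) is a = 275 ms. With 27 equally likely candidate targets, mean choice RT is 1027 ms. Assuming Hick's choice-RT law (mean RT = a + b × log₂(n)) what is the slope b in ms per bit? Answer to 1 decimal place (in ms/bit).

158.2 ms/bit

b = (1027 − 275) / log₂(27) = 752 / 4.7549 = 158.153 ms/bit.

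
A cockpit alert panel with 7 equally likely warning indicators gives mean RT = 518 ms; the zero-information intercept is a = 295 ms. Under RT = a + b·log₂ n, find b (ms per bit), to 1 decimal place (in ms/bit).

79.4 ms/bit

7 alternatives carry log₂ 7 = 2.8074 bits; the choice cost is 518 − 295 = 223 ms, so b = 223/2.8074 = 79.434 ms/bit.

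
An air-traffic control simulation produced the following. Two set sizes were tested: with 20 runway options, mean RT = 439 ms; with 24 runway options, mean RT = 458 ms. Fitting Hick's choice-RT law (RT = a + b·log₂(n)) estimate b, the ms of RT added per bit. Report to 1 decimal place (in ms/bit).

Slope: b = (458 − 439) / (log₂ 24 − log₂ 20) = 19/0.2630 = 72.234 ms/bit.

72.2 ms/bit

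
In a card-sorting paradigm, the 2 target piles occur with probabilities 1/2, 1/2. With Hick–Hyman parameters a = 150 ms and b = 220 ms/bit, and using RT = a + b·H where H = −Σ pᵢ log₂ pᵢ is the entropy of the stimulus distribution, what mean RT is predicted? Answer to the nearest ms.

370 ms

Each term −pᵢ log₂ pᵢ: 0.5·1 + 0.5·1; summed, H = 1.000 bits.
Mean RT = a + bH = 150 + 220·1.000 = 370.00 ms.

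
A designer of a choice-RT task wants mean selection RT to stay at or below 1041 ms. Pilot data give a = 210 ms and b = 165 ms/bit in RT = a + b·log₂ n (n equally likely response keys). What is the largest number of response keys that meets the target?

32

Set 210 + 165·log₂ n ≤ 1041 → log₂ n ≤ (1041 − 210)/165 = 5.0364.
So n ≤ 2^5.0364 = 32.817; the largest integer n is 32.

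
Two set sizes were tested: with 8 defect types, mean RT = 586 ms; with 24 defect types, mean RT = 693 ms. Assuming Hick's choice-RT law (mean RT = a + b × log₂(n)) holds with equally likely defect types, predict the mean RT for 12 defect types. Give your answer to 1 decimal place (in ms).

RT is linear in log₂ n, so two points fix the line:
  b = (693 − 586) / (log₂ 24 − log₂ 8) = 107 / (4.5850 − 3) = 67.509 ms/bit
  a = 586 − 67.509 × 3 = 383.472 ms
Then RT(12) = 383.472 + 67.509 × log₂ 12 = 383.472 + 67.509 × 3.5850 ≈ 625.491 ms.

625.5 ms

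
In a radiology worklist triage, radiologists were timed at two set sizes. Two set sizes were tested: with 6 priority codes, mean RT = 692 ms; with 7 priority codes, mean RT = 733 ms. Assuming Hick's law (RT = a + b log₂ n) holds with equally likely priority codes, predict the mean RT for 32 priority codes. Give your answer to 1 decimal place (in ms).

With log₂ n on the abscissa the relation is linear; from the two conditions:
  b = (733 − 692) / (log₂ 7 − log₂ 6) = 41 / (2.8074 − 2.5850) = 184.359 ms/bit
  a = 692 − 184.359 × 2.5850 = 215.439 ms
Then RT(32) = 215.439 + 184.359 × log₂ 32 = 215.439 + 184.359 × 5 ≈ 1137.233 ms.

1137.2 ms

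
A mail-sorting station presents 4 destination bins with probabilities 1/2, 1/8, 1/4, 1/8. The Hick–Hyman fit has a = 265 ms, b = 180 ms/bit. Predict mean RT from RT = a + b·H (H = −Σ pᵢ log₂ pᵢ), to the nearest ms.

580 ms

Each term −pᵢ log₂ pᵢ: 0.5·1 + 0.125·3 + 0.25·2 + 0.125·3; summed, H = 1.750 bits.
Mean RT = a + bH = 265 + 180·1.750 = 580.00 ms.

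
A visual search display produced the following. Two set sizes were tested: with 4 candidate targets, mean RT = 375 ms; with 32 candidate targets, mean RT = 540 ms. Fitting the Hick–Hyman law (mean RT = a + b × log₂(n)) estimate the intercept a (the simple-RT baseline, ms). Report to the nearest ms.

Slope: b = (540 − 375) / (log₂ 32 − log₂ 4) = 165/3.0000 = 55 ms/bit.
Intercept: a = 375 − 55·log₂(4) = 265.000 ms.

265 ms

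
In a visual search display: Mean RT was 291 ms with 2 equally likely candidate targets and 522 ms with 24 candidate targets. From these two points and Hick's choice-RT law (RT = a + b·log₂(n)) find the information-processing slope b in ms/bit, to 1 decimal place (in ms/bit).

b = (RT₂ − RT₁)/(log₂ n₂ − log₂ n₁) = (522 − 291)/(4.5850 − 1) = 64.436 ms/bit.

64.4 ms/bit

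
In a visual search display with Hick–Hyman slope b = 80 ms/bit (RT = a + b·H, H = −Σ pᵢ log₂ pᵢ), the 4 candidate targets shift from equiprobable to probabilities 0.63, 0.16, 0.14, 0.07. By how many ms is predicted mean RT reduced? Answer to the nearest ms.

39 ms

The RT saving is b·ΔH. Equiprobable H₀ = log₂(4) = 2.0000 bits; with the given probabilities H = 1.5086 bits.
b·(H₀ − H) = 80 × (2.0000 − 1.5086) = 39.31 ms.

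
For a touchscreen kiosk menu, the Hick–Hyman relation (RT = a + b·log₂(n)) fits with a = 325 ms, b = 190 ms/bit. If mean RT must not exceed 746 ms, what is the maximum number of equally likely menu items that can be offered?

Information budget: (746 − 325)/190 = 2.2158 bits, so n ≤ 2^2.2158 = 4.645 → at most 4.

4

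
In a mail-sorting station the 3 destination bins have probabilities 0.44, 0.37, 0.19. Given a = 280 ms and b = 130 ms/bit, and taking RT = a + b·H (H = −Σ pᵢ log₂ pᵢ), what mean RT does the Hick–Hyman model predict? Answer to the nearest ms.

476 ms

H = 0.44·log₂(1/0.44) + 0.37·log₂(1/0.37) + 0.19·log₂(1/0.19) = 1.5071 bits.
RT = 280 + 130 × 1.5071 = 475.92 ms.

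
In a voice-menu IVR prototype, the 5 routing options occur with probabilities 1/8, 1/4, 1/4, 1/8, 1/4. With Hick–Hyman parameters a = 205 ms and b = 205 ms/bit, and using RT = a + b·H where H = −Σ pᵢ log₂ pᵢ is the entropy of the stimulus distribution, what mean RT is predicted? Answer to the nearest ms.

666 ms

H = −Σ pᵢ log₂ pᵢ = 0.125·3 + 0.25·2 + 0.25·2 + 0.125·3 + 0.25·2 = 2.250 bits.
RT = 205 + 205 × 2.250 = 666.25 ms.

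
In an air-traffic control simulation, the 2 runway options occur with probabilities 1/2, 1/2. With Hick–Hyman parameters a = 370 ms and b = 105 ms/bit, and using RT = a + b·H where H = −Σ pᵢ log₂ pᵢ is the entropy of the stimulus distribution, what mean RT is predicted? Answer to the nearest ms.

475 ms

H = −Σ pᵢ log₂ pᵢ = 0.5·1 + 0.5·1 = 1.000 bits.
RT = 370 + 105 × 1.000 = 475.00 ms.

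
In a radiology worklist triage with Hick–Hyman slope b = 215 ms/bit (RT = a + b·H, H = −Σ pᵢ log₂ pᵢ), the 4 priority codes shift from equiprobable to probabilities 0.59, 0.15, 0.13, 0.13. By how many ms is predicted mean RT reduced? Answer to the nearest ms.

81 ms

Equiprobable entropy H₀ = log₂ 4 = 2.0000 bits.
Skewed entropy H = −Σ pᵢ log₂ pᵢ = 1.6249 bits.
ΔRT = b·(H₀ − H) = 215 × 0.3751 = 80.64 ms.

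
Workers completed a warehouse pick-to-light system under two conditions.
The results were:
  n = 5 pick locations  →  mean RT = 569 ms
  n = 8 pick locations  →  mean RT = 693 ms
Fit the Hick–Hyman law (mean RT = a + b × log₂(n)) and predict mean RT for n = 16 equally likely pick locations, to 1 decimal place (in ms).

With log₂ n on the abscissa the relation is linear; from the two conditions:
  b = (693 − 569) / (log₂ 8 − log₂ 5) = 124 / (3 − 2.3219) = 182.871 ms/bit
  a = 569 − 182.871 × 2.3219 = 144.386 ms
Then RT(16) = 144.386 + 182.871 × log₂ 16 = 144.386 + 182.871 × 4 ≈ 875.871 ms.

875.9 ms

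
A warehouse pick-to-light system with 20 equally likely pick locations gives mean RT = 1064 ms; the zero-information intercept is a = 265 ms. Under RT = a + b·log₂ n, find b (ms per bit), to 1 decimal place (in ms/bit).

log₂(20) = 4.3219 bits.
b = (RT − a)/log₂ n = (1064 − 265) / 4.3219 = 184.871 ms/bit.

184.9 ms/bit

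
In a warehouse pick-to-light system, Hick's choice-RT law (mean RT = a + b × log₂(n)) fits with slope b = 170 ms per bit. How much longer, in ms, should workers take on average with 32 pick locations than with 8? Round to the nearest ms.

ΔRT = (a + b log₂ n₂) − (a + b log₂ n₁) = b·(log₂ n₂ − log₂ n₁).
log₂(32) − log₂(8) = log₂(32/8) = log₂(4) = 2.
ΔRT = 170 × 2.0000 = 340.000 ms.

340 ms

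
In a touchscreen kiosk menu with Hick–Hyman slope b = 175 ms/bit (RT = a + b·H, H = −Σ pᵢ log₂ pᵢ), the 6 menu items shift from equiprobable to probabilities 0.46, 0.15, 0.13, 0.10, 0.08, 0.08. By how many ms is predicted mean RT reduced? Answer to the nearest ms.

63 ms

Equiprobable entropy H₀ = log₂ 6 = 2.5850 bits.
Skewed entropy H = −Σ pᵢ log₂ pᵢ = 2.2237 bits.
ΔRT = b·(H₀ − H) = 175 × 0.3612 = 63.21 ms.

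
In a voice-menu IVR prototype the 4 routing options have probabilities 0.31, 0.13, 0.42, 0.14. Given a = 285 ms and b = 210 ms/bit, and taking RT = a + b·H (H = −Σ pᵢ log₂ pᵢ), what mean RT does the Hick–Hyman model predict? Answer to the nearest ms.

669 ms

H = 0.31·log₂(1/0.31) + 0.13·log₂(1/0.13) + 0.42·log₂(1/0.42) + 0.14·log₂(1/0.14) = 1.8292 bits.
RT = 285 + 210 × 1.8292 = 669.13 ms.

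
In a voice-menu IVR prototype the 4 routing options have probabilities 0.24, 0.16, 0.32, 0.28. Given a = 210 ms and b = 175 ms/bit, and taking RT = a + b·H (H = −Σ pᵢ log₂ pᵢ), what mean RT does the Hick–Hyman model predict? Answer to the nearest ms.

Entropy contributions −pᵢ log₂ pᵢ: 0.4941, 0.4230, 0.5260, 0.5142; sum H = 1.9574 bits.
RT = a + bH = 210 + 175·1.9574 = 552.55 ms.

553 ms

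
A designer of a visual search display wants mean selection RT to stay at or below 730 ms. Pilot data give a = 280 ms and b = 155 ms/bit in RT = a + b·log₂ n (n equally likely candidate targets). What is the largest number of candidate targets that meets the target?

155·log₂ n ≤ 730 − 280 = 450, giving log₂ n ≤ 2.9032 and n ≤ 7.481. The largest whole number is 7.

7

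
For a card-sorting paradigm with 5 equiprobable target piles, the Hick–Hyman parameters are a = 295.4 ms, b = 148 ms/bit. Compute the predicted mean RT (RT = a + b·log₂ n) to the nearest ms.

639 ms

log₂(5) = 2.3219 bits, so RT = 295.4 + 148 × 2.3219 ≈ 639.045 ms.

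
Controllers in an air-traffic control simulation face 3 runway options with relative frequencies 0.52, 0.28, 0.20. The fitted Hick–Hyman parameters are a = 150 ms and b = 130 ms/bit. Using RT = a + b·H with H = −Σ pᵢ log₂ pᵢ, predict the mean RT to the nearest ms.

H = 0.52·log₂(1/0.52) + 0.28·log₂(1/0.28) + 0.20·log₂(1/0.20) = 1.4692 bits.
RT = 150 + 130 × 1.4692 = 340.99 ms.

341 ms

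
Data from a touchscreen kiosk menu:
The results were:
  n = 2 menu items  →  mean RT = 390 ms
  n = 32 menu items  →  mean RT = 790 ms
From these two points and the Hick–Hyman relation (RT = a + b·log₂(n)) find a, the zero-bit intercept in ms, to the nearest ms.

Slope: b = (790 − 390) / (log₂ 32 − log₂ 2) = 400/4.0000 = 100 ms/bit.
a = RT₁ − b·log₂ n₁ = 390 − 100 × 1 = 290.000 ms.

290 ms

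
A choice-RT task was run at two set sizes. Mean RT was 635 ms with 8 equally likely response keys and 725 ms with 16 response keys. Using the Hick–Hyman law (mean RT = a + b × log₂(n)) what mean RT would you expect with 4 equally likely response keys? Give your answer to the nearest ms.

545 ms

With log₂ n on the abscissa the relation is linear; from the two conditions:
  b = (725 − 635) / (log₂ 16 − log₂ 8) = 90 / (4 − 3) = 90 ms/bit
  a = 635 − 90 × 3 = 365 ms
Then RT(4) = 365 + 90 × log₂ 4 = 365 + 90 × 2 ≈ 545.000 ms.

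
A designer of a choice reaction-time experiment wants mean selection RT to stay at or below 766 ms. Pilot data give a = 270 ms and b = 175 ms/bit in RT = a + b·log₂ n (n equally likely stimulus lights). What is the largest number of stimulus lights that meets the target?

175·log₂ n ≤ 766 − 270 = 496, giving log₂ n ≤ 2.8343 and n ≤ 7.132. The largest whole number is 7.

7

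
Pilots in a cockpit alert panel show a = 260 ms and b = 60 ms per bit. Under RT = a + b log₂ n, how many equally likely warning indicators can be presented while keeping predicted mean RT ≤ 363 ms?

3

60·log₂ n ≤ 363 − 260 = 103, giving log₂ n ≤ 1.7167 and n ≤ 3.287. The largest whole number is 3.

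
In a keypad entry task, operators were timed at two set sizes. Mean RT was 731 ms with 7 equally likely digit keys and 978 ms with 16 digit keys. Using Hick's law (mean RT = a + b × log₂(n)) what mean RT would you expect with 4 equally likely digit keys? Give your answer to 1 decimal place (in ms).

With log₂ n on the abscissa the relation is linear; from the two conditions:
  b = (978 − 731) / (log₂ 16 − log₂ 7) = 247 / (4 − 2.8074) = 207.103 ms/bit
  a = 731 − 207.103 × 2.8074 = 149.589 ms
Then RT(4) = 149.589 + 207.103 × log₂ 4 = 149.589 + 207.103 × 2 ≈ 563.795 ms.

563.8 ms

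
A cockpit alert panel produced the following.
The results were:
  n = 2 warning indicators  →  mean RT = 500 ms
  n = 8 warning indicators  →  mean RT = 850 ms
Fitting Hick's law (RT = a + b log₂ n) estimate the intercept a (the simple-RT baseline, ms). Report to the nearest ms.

The slope on a log₂ axis is (850 − 500) / (3 − 1) = 175 ms/bit.
Intercept: a = 500 − 175·log₂(2) = 325.000 ms.

325 ms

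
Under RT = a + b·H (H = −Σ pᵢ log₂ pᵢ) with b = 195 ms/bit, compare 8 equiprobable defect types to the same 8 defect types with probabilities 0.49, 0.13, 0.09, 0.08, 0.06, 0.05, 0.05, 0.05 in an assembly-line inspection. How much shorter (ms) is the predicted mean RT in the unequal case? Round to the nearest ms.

120 ms

Equiprobable entropy H₀ = log₂ 8 = 3.0000 bits.
Skewed entropy H = −Σ pᵢ log₂ pᵢ = 2.3829 bits.
ΔRT = b·(H₀ − H) = 195 × 0.6171 = 120.33 ms.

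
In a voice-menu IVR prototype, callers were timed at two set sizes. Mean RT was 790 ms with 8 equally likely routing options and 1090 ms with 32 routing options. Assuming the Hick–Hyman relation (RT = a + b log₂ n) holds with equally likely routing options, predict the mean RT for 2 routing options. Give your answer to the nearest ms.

Solve the two-equation system in a and b:
  b = (1090 − 790) / (log₂ 32 − log₂ 8) = 300 / (5 − 3) = 150 ms/bit
  a = 790 − 150 × 3 = 340 ms
Then RT(2) = 340 + 150 × log₂ 2 = 340 + 150 × 1 ≈ 490.000 ms.

490 ms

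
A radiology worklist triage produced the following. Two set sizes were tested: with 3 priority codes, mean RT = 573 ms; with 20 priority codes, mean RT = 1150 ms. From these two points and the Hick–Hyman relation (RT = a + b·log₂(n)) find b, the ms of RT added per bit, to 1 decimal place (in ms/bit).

210.8 ms/bit

b = (RT₂ − RT₁)/(log₂ n₂ − log₂ n₁) = (1150 − 573)/(4.3219 − 1.5850) = 210.817 ms/bit.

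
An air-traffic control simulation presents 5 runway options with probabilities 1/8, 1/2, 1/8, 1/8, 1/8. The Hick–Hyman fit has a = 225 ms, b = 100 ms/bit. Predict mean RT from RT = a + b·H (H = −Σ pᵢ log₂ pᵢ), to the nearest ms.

425 ms

Each term −pᵢ log₂ pᵢ: 0.125·3 + 0.5·1 + 0.125·3 + 0.125·3 + 0.125·3; summed, H = 2.000 bits.
Mean RT = a + bH = 225 + 100·2.000 = 425.00 ms.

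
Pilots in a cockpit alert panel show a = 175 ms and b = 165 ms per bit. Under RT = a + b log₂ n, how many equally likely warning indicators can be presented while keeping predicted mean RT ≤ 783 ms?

Set 175 + 165·log₂ n ≤ 783 → log₂ n ≤ (783 − 175)/165 = 3.6848.
So n ≤ 2^3.6848 = 12.860; the largest integer n is 12.

12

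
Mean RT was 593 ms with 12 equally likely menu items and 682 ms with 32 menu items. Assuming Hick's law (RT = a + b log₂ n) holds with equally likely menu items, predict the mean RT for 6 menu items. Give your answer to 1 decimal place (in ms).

With log₂ n on the abscissa the relation is linear; from the two conditions:
  b = (682 − 593) / (log₂ 32 − log₂ 12) = 89 / (5 − 3.5850) = 62.896 ms/bit
  a = 593 − 62.896 × 3.5850 = 367.521 ms
Then RT(6) = 367.521 + 62.896 × log₂ 6 = 367.521 + 62.896 × 2.5850 ≈ 530.104 ms.

530.1 ms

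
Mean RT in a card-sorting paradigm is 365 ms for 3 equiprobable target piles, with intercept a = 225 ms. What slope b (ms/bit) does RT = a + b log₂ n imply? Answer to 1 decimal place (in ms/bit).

b = (365 − 225) / log₂(3) = 140 / 1.5850 = 88.330 ms/bit.

88.3 ms/bit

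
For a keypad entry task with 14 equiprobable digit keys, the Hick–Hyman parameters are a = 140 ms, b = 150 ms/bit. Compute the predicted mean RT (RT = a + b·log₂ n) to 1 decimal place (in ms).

log₂(14) = 3.8074 bits, so RT = 140 + 150 × 3.8074 ≈ 711.103 ms.

711.1 ms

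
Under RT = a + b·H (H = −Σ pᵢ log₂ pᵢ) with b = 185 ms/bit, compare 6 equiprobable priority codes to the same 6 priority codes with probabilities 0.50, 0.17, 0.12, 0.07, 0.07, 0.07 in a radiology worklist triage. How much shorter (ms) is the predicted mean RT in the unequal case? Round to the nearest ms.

Equiprobable entropy H₀ = log₂ 6 = 2.5850 bits.
Skewed entropy H = −Σ pᵢ log₂ pᵢ = 2.1073 bits.
ΔRT = b·(H₀ − H) = 185 × 0.4776 = 88.36 ms.

88 ms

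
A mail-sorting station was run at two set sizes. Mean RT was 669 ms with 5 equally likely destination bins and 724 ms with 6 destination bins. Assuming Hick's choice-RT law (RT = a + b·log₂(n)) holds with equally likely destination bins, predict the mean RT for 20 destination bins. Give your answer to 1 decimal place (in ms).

1087.2 ms

With log₂ n on the abscissa the relation is linear; from the two conditions:
  b = (724 − 669) / (log₂ 6 − log₂ 5) = 55 / (2.5850 − 2.3219) = 209.098 ms/bit
  a = 669 − 209.098 × 2.3219 = 183.489 ms
Then RT(20) = 183.489 + 209.098 × log₂ 20 = 183.489 + 209.098 × 4.3219 ≈ 1087.196 ms.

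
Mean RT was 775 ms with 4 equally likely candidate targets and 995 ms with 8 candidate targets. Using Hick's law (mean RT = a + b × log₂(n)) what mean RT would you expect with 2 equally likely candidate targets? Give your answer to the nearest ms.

555 ms

Fit slope and intercept:
  b = (995 − 775) / (log₂ 8 − log₂ 4) = 220 / (3 − 2) = 220 ms/bit
  a = 775 − 220 × 2 = 335 ms
Then RT(2) = 335 + 220 × log₂ 2 = 335 + 220 × 1 ≈ 555.000 ms.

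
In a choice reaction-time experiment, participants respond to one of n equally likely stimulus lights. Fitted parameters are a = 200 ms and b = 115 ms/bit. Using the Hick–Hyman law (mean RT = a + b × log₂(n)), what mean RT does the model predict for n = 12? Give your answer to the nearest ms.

log₂(12) = 3.5850 bits, so RT = 200 + 115 × 3.5850 ≈ 612.271 ms.

612 ms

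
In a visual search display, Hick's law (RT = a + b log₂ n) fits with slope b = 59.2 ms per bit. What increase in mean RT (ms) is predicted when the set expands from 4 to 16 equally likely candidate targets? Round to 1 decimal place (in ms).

The intercept a cancels: ΔRT = b·(log₂ n₂ − log₂ n₁) = b·log₂(n₂/n₁).
log₂(16) − log₂(4) = log₂(16/4) = log₂(4) = 2.
ΔRT = 59.2 × 2.0000 = 118.400 ms.

118.4 ms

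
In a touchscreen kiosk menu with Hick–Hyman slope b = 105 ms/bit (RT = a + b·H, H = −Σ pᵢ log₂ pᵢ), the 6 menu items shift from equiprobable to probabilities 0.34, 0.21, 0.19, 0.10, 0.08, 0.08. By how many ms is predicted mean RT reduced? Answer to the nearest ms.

Equiprobable entropy H₀ = log₂ 6 = 2.5850 bits.
Skewed entropy H = −Σ pᵢ log₂ pᵢ = 2.3724 bits.
ΔRT = b·(H₀ − H) = 105 × 0.2125 = 22.32 ms.

22 ms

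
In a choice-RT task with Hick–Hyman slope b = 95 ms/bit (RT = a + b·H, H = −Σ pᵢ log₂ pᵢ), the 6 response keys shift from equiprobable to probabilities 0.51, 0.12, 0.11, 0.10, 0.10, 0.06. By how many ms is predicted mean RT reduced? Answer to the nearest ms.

The RT saving is b·ΔH. Equiprobable H₀ = log₂(6) = 2.5850 bits; with the given probabilities H = 2.1207 bits.
b·(H₀ − H) = 95 × (2.5850 − 2.1207) = 44.10 ms.

44 ms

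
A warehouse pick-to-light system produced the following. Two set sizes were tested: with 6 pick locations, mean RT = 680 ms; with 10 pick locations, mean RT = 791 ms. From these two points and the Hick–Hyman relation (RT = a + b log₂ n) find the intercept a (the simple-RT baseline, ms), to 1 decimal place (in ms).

The slope on a log₂ axis is (791 − 680) / (3.3219 − 2.5850) = 150.618 ms/bit.
Intercept: a = 680 − 150.618·log₂(6) = 290.659 ms.

290.7 ms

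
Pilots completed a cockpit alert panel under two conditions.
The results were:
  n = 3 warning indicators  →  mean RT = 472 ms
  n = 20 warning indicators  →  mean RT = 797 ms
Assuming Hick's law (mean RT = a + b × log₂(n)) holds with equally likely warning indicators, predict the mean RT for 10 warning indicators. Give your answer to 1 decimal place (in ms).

Fit slope and intercept:
  b = (797 − 472) / (log₂ 20 − log₂ 3) = 325 / (4.3219 − 1.5850) = 118.745 ms/bit
  a = 472 − 118.745 × 1.5850 = 283.794 ms
Then RT(10) = 283.794 + 118.745 × log₂ 10 = 283.794 + 118.745 × 3.3219 ≈ 678.255 ms.

678.3 ms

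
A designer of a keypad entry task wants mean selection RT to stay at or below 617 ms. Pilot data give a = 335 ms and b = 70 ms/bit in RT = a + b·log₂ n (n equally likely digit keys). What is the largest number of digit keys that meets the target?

16

Set 335 + 70·log₂ n ≤ 617 → log₂ n ≤ (617 − 335)/70 = 4.0286.
So n ≤ 2^4.0286 = 16.320; the largest integer n is 16.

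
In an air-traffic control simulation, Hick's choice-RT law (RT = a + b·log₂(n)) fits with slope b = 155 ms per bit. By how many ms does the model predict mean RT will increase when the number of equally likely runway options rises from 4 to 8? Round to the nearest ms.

The intercept a cancels: ΔRT = b·(log₂ n₂ − log₂ n₁) = b·log₂(n₂/n₁).
log₂(8) − log₂(4) = log₂(8/4) = log₂(2) = 1.
ΔRT = 155 × 1.0000 = 155.000 ms.

155 ms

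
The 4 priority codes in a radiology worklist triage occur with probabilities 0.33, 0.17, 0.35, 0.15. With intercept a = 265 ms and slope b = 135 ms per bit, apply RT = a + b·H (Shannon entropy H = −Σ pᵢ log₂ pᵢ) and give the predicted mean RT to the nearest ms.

Entropy contributions −pᵢ log₂ pᵢ: 0.5278, 0.4346, 0.5301, 0.4105; sum H = 1.9031 bits.
RT = a + bH = 265 + 135·1.9031 = 521.91 ms.

522 ms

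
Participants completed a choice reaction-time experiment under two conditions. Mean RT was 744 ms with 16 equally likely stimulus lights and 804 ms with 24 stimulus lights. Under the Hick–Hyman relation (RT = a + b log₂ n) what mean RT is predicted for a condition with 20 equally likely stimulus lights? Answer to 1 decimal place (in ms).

RT is linear in log₂ n, so two points fix the line:
  b = (804 − 744) / (log₂ 24 − log₂ 16) = 60 / (4.5850 − 4) = 102.571 ms/bit
  a = 744 − 102.571 × 4 = 333.717 ms
Then RT(20) = 333.717 + 102.571 × log₂ 20 = 333.717 + 102.571 × 4.3219 ≈ 777.020 ms.

777.0 ms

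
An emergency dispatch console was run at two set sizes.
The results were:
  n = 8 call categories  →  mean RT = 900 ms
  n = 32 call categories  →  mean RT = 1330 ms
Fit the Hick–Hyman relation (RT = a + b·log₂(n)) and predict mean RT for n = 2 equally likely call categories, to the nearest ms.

470 ms

Solve the two-equation system in a and b:
  b = (1330 − 900) / (log₂ 32 − log₂ 8) = 430 / (5 − 3) = 215 ms/bit
  a = 900 − 215 × 3 = 255 ms
Then RT(2) = 255 + 215 × log₂ 2 = 255 + 215 × 1 ≈ 470.000 ms.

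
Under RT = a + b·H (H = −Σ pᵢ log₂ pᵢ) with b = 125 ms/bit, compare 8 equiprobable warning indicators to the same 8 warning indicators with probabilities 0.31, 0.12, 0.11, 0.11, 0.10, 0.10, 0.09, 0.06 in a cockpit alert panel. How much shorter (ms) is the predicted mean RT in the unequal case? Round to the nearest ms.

23 ms

Equiprobable entropy H₀ = log₂ 8 = 3.0000 bits.
Skewed entropy H = −Σ pᵢ log₂ pᵢ = 2.8120 bits.
ΔRT = b·(H₀ − H) = 125 × 0.1880 = 23.50 ms.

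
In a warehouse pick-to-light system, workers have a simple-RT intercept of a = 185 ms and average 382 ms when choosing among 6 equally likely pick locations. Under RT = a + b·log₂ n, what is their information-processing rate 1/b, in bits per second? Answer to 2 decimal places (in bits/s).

13.12 bits/s

Choice component = 382 − 185 = 197 ms over log₂(6) = 2.5850 bits.
b = 197 / 2.5850 = 76.210 ms/bit, so 1/b = 13.122 bits/s.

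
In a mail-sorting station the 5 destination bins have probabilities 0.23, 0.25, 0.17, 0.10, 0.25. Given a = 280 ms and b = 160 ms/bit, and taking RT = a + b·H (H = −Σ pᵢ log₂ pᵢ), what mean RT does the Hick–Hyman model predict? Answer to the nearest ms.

641 ms

H = 0.23·log₂(1/0.23) + 0.25·log₂(1/0.25) + 0.17·log₂(1/0.17) + 0.10·log₂(1/0.10) + 0.25·log₂(1/0.25) = 2.2544 bits.
RT = 280 + 160 × 2.2544 = 640.71 ms.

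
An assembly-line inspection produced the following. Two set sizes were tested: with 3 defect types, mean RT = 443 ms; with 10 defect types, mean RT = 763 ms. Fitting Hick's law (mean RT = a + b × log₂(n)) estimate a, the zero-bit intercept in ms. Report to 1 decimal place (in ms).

b = (RT₂ − RT₁)/(log₂ n₂ − log₂ n₁) = (763 − 443)/(3.3219 − 1.5850) = 184.229 ms/bit.
Intercept: a = 443 − 184.229·log₂(3) = 151.003 ms.

151.0 ms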